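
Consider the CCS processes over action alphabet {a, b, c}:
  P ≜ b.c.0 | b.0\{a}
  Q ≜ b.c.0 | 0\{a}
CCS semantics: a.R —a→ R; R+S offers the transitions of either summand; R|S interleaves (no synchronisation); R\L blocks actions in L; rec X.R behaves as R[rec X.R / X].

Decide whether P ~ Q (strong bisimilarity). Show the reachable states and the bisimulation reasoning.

not bisimilar

Reachable graph of P (6 states):
  p0 = b.c.0 | b.0\{a} :: —b→ p1, —b→ p2
  p1 = b.c.0 | 0\{a} :: —b→ p3
  p2 = c.0 | b.0\{a} :: —b→ p3, —c→ p4
  p3 = c.0 | 0\{a} :: —c→ p5
  p4 = 0 | b.0\{a} :: —b→ p5
  p5 = 0 | 0\{a} :: ∅
Reachable graph of Q (3 states):
  q0 = b.c.0 | 0\{a} :: —b→ q1
  q1 = c.0 | 0\{a} :: —c→ q2
  q2 = 0 | 0\{a} :: ∅
Coarsest stable partition (strong bisimilarity classes):
  B0 = {p0}
  B1 = {p2}
  B2 = {p4}
  B3 = {p5, q2}
  B4 = {p3, q1}
  B5 = {p1, q0}
p0 ∈ B0, q0 ∈ B5 → different blocks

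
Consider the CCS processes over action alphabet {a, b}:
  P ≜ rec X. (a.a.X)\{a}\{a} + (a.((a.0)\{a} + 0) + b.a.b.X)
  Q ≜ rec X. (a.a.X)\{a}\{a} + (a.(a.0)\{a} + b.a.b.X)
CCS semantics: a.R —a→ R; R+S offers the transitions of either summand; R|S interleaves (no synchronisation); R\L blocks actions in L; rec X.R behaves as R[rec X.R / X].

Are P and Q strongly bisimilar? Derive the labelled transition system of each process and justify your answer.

P's transition system — 4 states:
  m0 = rec X. (a.a.X)\{a}\{a} + (a.((a.0)\{a} + 0) + b.a.b.X) has moves -a-> m1, -b-> m2
  m1 = (a.0)\{a} + 0 has moves ∅
  m2 = a.b.(rec X. (a.a.X)\{a}\{a} + (a.((a.0)\{a} + 0) + b.a.b.X)) has moves -a-> m3
  m3 = b.(rec X. (a.a.X)\{a}\{a} + (a.((a.0)\{a} + 0) + b.a.b.X)) has moves -b-> m0
Q's transition system — 4 states:
  n0 = rec X. (a.a.X)\{a}\{a} + (a.(a.0)\{a} + b.a.b.X) has moves -a-> n1, -b-> n2
  n1 = (a.0)\{a} has moves ∅
  n2 = a.b.(rec X. (a.a.X)\{a}\{a} + (a.(a.0)\{a} + b.a.b.X)) has moves -a-> n3
  n3 = b.(rec X. (a.a.X)\{a}\{a} + (a.(a.0)\{a} + b.a.b.X)) has moves -b-> n0
Partition-refinement fixed point:
  B0 = {m0, n0}
  B1 = {m1, n1}
  B2 = {m2, n2}
  B3 = {m3, n3}
m0 ∈ B0, n0 ∈ B0 → same block

bisimilar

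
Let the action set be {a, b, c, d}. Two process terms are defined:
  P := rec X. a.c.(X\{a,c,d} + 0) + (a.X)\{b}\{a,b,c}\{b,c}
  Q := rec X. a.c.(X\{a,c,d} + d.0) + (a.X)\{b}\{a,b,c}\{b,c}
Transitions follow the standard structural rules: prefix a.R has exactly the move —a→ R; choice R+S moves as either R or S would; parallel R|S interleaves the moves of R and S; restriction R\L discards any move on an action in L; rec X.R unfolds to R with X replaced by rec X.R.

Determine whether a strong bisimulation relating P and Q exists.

Reachable graph of P (3 states):
  p0 = rec X. a.c.(X\{a,c,d} + 0) + (a.X)\{b}\{a,b,c}\{b,c} ⊢ --a--▸ p1
  p1 = c.((rec X. a.c.(X\{a,c,d} + 0) + (a.X)\{b}\{a,b,c}\{b,c})\{a,c,d} + 0) ⊢ --c--▸ p2
  p2 = (rec X. a.c.(X\{a,c,d} + 0) + (a.X)\{b}\{a,b,c}\{b,c})\{a,c,d} + 0 ⊢ (no moves)
Reachable graph of Q (4 states):
  q0 = rec X. a.c.(X\{a,c,d} + d.0) + (a.X)\{b}\{a,b,c}\{b,c} ⊢ --a--▸ q1
  q1 = c.((rec X. a.c.(X\{a,c,d} + d.0) + (a.X)\{b}\{a,b,c}\{b,c})\{a,c,d} + d.0) ⊢ --c--▸ q2
  q2 = (rec X. a.c.(X\{a,c,d} + d.0) + (a.X)\{b}\{a,b,c}\{b,c})\{a,c,d} + d.0 ⊢ --d--▸ q3
  q3 = 0 ⊢ (no moves)
Bisimilarity quotient blocks:
  B0 = {p0}
  B1 = {p1}
  B2 = {p2, q3}
  B3 = {q0}
  B4 = {q1}
  B5 = {q2}
p0 ∈ B0, q0 ∈ B3 → different blocks

NO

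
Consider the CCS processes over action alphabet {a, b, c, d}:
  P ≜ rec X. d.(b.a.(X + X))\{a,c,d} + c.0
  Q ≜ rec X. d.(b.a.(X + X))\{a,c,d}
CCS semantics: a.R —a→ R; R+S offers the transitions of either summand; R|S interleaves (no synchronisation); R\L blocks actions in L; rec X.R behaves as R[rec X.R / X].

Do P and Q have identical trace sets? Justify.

trace-distinct — witness ⟨c⟩

P's transition system — 4 states:
  u0 = rec X. d.(b.a.(X + X))\{a,c,d} + c.0 | —c→ u1, —d→ u2
  u1 = 0 | deadlocked
  u2 = (b.a.((rec X. d.(b.a.(X + X))\{a,c,d} + c.0) + (rec X. d.(b.a.(X + X))\{a,c,d} + c.0)))\{a,c,d} | —b→ u3
  u3 = (a.((rec X. d.(b.a.(X + X))\{a,c,d} + c.0) + (rec X. d.(b.a.(X + X))\{a,c,d} + c.0)))\{a,c,d} | deadlocked
Q's transition system — 3 states:
  v0 = rec X. d.(b.a.(X + X))\{a,c,d} | —d→ v1
  v1 = (b.a.((rec X. d.(b.a.(X + X))\{a,c,d}) + (rec X. d.(b.a.(X + X))\{a,c,d})))\{a,c,d} | —b→ v2
  v2 = (a.((rec X. d.(b.a.(X + X))\{a,c,d}) + (rec X. d.(b.a.(X + X))\{a,c,d})))\{a,c,d} | deadlocked
Trace ⟨c⟩ through P, begin at {u0}:
  after c @ step 1: {u1}
  — P admits the full trace.
Trace ⟨c⟩ through Q, begin at {v0}:
  after c @ step 1: ∅  — Q cannot continue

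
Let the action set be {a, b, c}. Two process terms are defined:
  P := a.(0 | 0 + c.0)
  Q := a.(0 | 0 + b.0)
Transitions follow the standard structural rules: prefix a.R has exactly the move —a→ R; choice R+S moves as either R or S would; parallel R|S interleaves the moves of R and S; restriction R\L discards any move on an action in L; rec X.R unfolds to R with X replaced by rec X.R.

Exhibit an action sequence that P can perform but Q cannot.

ac

LTS(P): 3 reachable states
  u0 = a.(0 | 0 + c.0) ⊢ =a=> u1
  u1 = 0 | 0 + c.0 ⊢ =c=> u2
  u2 = 0 ⊢ stopped
LTS(Q): 3 reachable states
  v0 = a.(0 | 0 + b.0) ⊢ =a=> v1
  v1 = 0 | 0 + b.0 ⊢ =b=> v2
  v2 = 0 ⊢ stopped
Run σ = ⟨ac⟩ on P: start {u0}
  [1] a ⇒ {u1}
  [2] c ⇒ {u2}
  P completes σ.
Run σ = ⟨ac⟩ on Q: start {v0}
  [1] a ⇒ {v1}
  [2] c ⇒ ∅ (Q stuck)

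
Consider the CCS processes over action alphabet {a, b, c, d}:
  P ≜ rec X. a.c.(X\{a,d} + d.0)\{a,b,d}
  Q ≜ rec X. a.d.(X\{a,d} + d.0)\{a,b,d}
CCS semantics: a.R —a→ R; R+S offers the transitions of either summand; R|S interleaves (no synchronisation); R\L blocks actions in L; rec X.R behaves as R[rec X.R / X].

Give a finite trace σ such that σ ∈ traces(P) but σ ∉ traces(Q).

ac

LTS(P): 3 reachable states
  p0 = rec X. a.c.(X\{a,d} + d.0)\{a,b,d} → --a--▸ p1
  p1 = c.((rec X. a.c.(X\{a,d} + d.0)\{a,b,d})\{a,d} + d.0)\{a,b,d} → --c--▸ p2
  p2 = ((rec X. a.c.(X\{a,d} + d.0)\{a,b,d})\{a,d} + d.0)\{a,b,d} → ∅
LTS(Q): 3 reachable states
  q0 = rec X. a.d.(X\{a,d} + d.0)\{a,b,d} → --a--▸ q1
  q1 = d.((rec X. a.d.(X\{a,d} + d.0)\{a,b,d})\{a,d} + d.0)\{a,b,d} → --d--▸ q2
  q2 = ((rec X. a.d.(X\{a,d} + d.0)\{a,b,d})\{a,d} + d.0)\{a,b,d} → ∅
Executing ac from P (initial set {p0}):
  step 1 (a): {p1}
  step 2 (c): {p2}
  ✓ P
Executing ac from Q (initial set {q0}):
  step 1 (a): {q1}
  step 2 (c): no successor for Q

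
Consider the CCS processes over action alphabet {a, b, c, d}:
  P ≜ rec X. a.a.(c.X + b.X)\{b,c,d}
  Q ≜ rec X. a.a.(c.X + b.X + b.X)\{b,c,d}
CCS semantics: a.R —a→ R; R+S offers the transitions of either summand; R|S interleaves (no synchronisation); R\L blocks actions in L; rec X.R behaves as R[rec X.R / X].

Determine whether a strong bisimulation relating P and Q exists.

LTS(P): 3 reachable states
  p0 = rec X. a.a.(c.X + b.X)\{b,c,d} ⊢ =a=> p1
  p1 = a.(c.(rec X. a.a.(c.X + b.X)\{b,c,d}) + b.(rec X. a.a.(c.X + b.X)\{b,c,d}))\{b,c,d} ⊢ =a=> p2
  p2 = (c.(rec X. a.a.(c.X + b.X)\{b,c,d}) + b.(rec X. a.a.(c.X + b.X)\{b,c,d}))\{b,c,d} ⊢ ·
LTS(Q): 3 reachable states
  q0 = rec X. a.a.(c.X + b.X + b.X)\{b,c,d} ⊢ =a=> q1
  q1 = a.(c.(rec X. a.a.(c.X + b.X + b.X)\{b,c,d}) + b.(rec X. a.a.(c.X + b.X + b.X)\{b,c,d}) + b.(rec X. a.a.(c.X + b.X + b.X)\{b,c,d}))\{b,c,d} ⊢ =a=> q2
  q2 = (c.(rec X. a.a.(c.X + b.X + b.X)\{b,c,d}) + b.(rec X. a.a.(c.X + b.X + b.X)\{b,c,d}) + b.(rec X. a.a.(c.X + b.X + b.X)\{b,c,d}))\{b,c,d} ⊢ ·
Coarsest stable partition (strong bisimilarity classes):
  B0 = {p0, q0}
  B1 = {p1, q1}
  B2 = {p2, q2}
p0 ∈ B0, q0 ∈ B0 → same block

bisimilar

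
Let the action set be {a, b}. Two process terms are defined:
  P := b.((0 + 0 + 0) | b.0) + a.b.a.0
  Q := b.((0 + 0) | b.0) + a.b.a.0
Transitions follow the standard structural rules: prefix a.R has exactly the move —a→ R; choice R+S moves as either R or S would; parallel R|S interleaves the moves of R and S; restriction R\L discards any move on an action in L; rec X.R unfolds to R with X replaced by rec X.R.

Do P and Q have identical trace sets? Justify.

P's transition system — 6 states:
  m0 = b.((0 + 0 + 0) | b.0) + a.b.a.0 → --a--▸ m1, --b--▸ m2
  m1 = b.a.0 → --b--▸ m3
  m2 = (0 + 0 + 0) | b.0 → --b--▸ m4
  m3 = a.0 → --a--▸ m5
  m4 = (0 + 0 + 0) | 0 → stopped
  m5 = 0 → stopped
Q's transition system — 6 states:
  n0 = b.((0 + 0) | b.0) + a.b.a.0 → --a--▸ n1, --b--▸ n2
  n1 = b.a.0 → --b--▸ n3
  n2 = (0 + 0) | b.0 → --b--▸ n4
  n3 = a.0 → --a--▸ n5
  n4 = (0 + 0) | 0 → stopped
  n5 = 0 → stopped
Partition-refinement fixed point:
  B0 = {m0, n0}
  B1 = {m2, n2}
  B2 = {m4, m5, n4, n5}
  B3 = {m1, n1}
  B4 = {m3, n3}
m0 ∈ B0, n0 ∈ B0 → same block
Bisimilar ⇒ trace-equivalent.

trace-equivalent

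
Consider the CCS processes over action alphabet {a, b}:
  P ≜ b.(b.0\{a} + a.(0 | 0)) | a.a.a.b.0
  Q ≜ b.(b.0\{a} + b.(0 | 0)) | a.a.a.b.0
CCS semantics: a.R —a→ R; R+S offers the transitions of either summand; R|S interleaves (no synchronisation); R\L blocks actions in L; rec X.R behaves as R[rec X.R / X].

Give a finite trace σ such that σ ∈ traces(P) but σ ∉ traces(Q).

P's transition system — 20 states:
  p0 = b.(b.0\{a} + a.(0 | 0)) | a.a.a.b.0 → —a→ p1, —b→ p2
  p1 = b.(b.0\{a} + a.(0 | 0)) | a.a.b.0 → —a→ p3, —b→ p4
  p2 = (b.0\{a} + a.(0 | 0)) | a.a.a.b.0 → —a→ p4, —a→ p5, —b→ p6
  p3 = b.(b.0\{a} + a.(0 | 0)) | a.b.0 → —a→ p7, —b→ p8
  p4 = (b.0\{a} + a.(0 | 0)) | a.a.b.0 → —a→ p8, —a→ p9, —b→ p10
  p5 = 0 | 0 | a.a.a.b.0 → —a→ p9
  p6 = 0\{a} | a.a.a.b.0 → —a→ p10
  p7 = b.(b.0\{a} + a.(0 | 0)) | b.0 → —b→ p11, —b→ p12
  p8 = (b.0\{a} + a.(0 | 0)) | a.b.0 → —a→ p11, —a→ p13, —b→ p14
  p9 = 0 | 0 | a.a.b.0 → —a→ p13
  p10 = 0\{a} | a.a.b.0 → —a→ p14
  p11 = (b.0\{a} + a.(0 | 0)) | b.0 → —a→ p15, —b→ p16, —b→ p17
  p12 = b.(b.0\{a} + a.(0 | 0)) | 0 → —b→ p16
  p13 = 0 | 0 | a.b.0 → —a→ p15
  p14 = 0\{a} | a.b.0 → —a→ p17
  p15 = 0 | 0 | b.0 → —b→ p18
  p16 = (b.0\{a} + a.(0 | 0)) | 0 → —a→ p18, —b→ p19
  p17 = 0\{a} | b.0 → —b→ p19
  p18 = 0 | 0 | 0 → deadlocked
  p19 = 0\{a} | 0 → deadlocked
Q's transition system — 20 states:
  q0 = b.(b.0\{a} + b.(0 | 0)) | a.a.a.b.0 → —a→ q1, —b→ q2
  q1 = b.(b.0\{a} + b.(0 | 0)) | a.a.b.0 → —a→ q3, —b→ q4
  q2 = (b.0\{a} + b.(0 | 0)) | a.a.a.b.0 → —a→ q4, —b→ q5, —b→ q6
  q3 = b.(b.0\{a} + b.(0 | 0)) | a.b.0 → —a→ q7, —b→ q8
  q4 = (b.0\{a} + b.(0 | 0)) | a.a.b.0 → —a→ q8, —b→ q10, —b→ q9
  q5 = 0 | 0 | a.a.a.b.0 → —a→ q9
  q6 = 0\{a} | a.a.a.b.0 → —a→ q10
  q7 = b.(b.0\{a} + b.(0 | 0)) | b.0 → —b→ q11, —b→ q12
  q8 = (b.0\{a} + b.(0 | 0)) | a.b.0 → —a→ q11, —b→ q13, —b→ q14
  q9 = 0 | 0 | a.a.b.0 → —a→ q13
  q10 = 0\{a} | a.a.b.0 → —a→ q14
  q11 = (b.0\{a} + b.(0 | 0)) | b.0 → —b→ q15, —b→ q16, —b→ q17
  q12 = b.(b.0\{a} + b.(0 | 0)) | 0 → —b→ q15
  q13 = 0 | 0 | a.b.0 → —a→ q16
  q14 = 0\{a} | a.b.0 → —a→ q17
  q15 = (b.0\{a} + b.(0 | 0)) | 0 → —b→ q18, —b→ q19
  q16 = 0 | 0 | b.0 → —b→ q18
  q17 = 0\{a} | b.0 → —b→ q19
  q18 = 0 | 0 | 0 → deadlocked
  q19 = 0\{a} | 0 → deadlocked
Trace ⟨aaaba⟩ through P, begin at {p0}:
  after a @ step 1: {p1}
  after a @ step 2: {p3}
  after a @ step 3: {p7}
  after b @ step 4: {p11, p12}
  after a @ step 5: {p15}
  — P admits the full trace.
Trace ⟨aaaba⟩ through Q, begin at {q0}:
  after a @ step 1: {q1}
  after a @ step 2: {q3}
  after a @ step 3: {q7}
  after b @ step 4: {q11, q12}
  after a @ step 5: ∅  — Q cannot continue

aaaba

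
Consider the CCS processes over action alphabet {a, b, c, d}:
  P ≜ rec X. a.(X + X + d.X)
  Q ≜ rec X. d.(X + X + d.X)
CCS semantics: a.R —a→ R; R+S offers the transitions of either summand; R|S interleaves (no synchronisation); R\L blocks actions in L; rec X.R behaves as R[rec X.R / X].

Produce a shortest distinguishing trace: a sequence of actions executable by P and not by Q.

a

P's transition system — 2 states:
  u0 = rec X. a.(X + X + d.X) has moves ··a··> u1
  u1 = (rec X. a.(X + X + d.X)) + (rec X. a.(X + X + d.X)) + d.(rec X. a.(X + X + d.X)) has moves ··a··> u1, ··d··> u0
Q's transition system — 2 states:
  v0 = rec X. d.(X + X + d.X) has moves ··d··> v1
  v1 = (rec X. d.(X + X + d.X)) + (rec X. d.(X + X + d.X)) + d.(rec X. d.(X + X + d.X)) has moves ··d··> v0, ··d··> v1
Run σ = ⟨a⟩ on P: start {u0}
  after a @ step 1: {u1}
  ✓ P
Run σ = ⟨a⟩ on Q: start {v0}
  after a @ step 1: no successor for Q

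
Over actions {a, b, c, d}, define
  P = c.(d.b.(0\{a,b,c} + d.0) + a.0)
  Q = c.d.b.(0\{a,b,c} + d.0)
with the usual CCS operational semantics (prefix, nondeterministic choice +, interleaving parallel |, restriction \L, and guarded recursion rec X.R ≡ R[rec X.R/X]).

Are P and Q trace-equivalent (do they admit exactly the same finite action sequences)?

trace-distinct — witness ⟨ca⟩

Reachable graph of P (5 states):
  s0 = c.(d.b.(0\{a,b,c} + d.0) + a.0) :: ··c··> s1
  s1 = d.b.(0\{a,b,c} + d.0) + a.0 :: ··a··> s2, ··d··> s3
  s2 = 0 :: ·
  s3 = b.(0\{a,b,c} + d.0) :: ··b··> s4
  s4 = 0\{a,b,c} + d.0 :: ··d··> s2
Reachable graph of Q (5 states):
  t0 = c.d.b.(0\{a,b,c} + d.0) :: ··c··> t1
  t1 = d.b.(0\{a,b,c} + d.0) :: ··d··> t2
  t2 = b.(0\{a,b,c} + d.0) :: ··b··> t3
  t3 = 0\{a,b,c} + d.0 :: ··d··> t4
  t4 = 0 :: ·
Trace ⟨ca⟩ through P, begin at {s0}:
  step 1 (c): {s1}
  step 2 (a): {s2}
  — P admits the full trace.
Trace ⟨ca⟩ through Q, begin at {t0}:
  step 1 (c): {t1}
  step 2 (a): no successor for Q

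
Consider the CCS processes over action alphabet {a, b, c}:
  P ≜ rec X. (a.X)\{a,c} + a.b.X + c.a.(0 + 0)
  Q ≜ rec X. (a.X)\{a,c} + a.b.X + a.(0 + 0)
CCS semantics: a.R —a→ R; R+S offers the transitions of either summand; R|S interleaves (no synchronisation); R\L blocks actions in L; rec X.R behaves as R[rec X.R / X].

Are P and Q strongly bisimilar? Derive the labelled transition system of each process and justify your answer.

Reachable graph of P (4 states):
  s0 = rec X. (a.X)\{a,c} + a.b.X + c.a.(0 + 0) ⊢ --a--▸ s1, --c--▸ s2
  s1 = b.(rec X. (a.X)\{a,c} + a.b.X + c.a.(0 + 0)) ⊢ --b--▸ s0
  s2 = a.(0 + 0) ⊢ --a--▸ s3
  s3 = 0 + 0 ⊢ ∅
Reachable graph of Q (3 states):
  t0 = rec X. (a.X)\{a,c} + a.b.X + a.(0 + 0) ⊢ --a--▸ t1, --a--▸ t2
  t1 = 0 + 0 ⊢ ∅
  t2 = b.(rec X. (a.X)\{a,c} + a.b.X + a.(0 + 0)) ⊢ --b--▸ t0
Partition-refinement fixed point:
  B0 = {s0}
  B1 = {s2}
  B2 = {s3, t1}
  B3 = {s1}
  B4 = {t0}
  B5 = {t2}
s0 ∈ B0, t0 ∈ B4 → different blocks

not bisimilar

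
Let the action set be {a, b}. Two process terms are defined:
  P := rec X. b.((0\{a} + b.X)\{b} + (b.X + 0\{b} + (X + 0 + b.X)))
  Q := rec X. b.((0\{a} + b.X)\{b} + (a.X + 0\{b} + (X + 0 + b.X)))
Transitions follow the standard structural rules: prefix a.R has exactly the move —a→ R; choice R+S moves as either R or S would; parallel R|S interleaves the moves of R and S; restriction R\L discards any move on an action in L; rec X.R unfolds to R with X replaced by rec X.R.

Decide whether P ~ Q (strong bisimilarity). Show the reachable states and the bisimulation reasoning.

NO

P's transition system — 2 states:
  s0 = rec X. b.((0\{a} + b.X)\{b} + (b.X + 0\{b} + (X + 0 + b.X))) :: ··b··> s1
  s1 = (0\{a} + b.(rec X. b.((0\{a} + b.X)\{b} + (b.X + 0\{b} + (X + 0 + b.X)))))\{b} + (b.(rec X. b.((0\{a} + b.X)\{b} + (b.X + 0\{b} + (X + 0 + b.X)))) + 0\{b} + ((rec X. b.((0\{a} + b.X)\{b} + (b.X + 0\{b} + (X + 0 + b.X)))) + 0 + b.(rec X. b.((0\{a} + b.X)\{b} + (b.X + 0\{b} + (X + 0 + b.X)))))) :: ··b··> s0, ··b··> s1
Q's transition system — 2 states:
  t0 = rec X. b.((0\{a} + b.X)\{b} + (a.X + 0\{b} + (X + 0 + b.X))) :: ··b··> t1
  t1 = (0\{a} + b.(rec X. b.((0\{a} + b.X)\{b} + (a.X + 0\{b} + (X + 0 + b.X)))))\{b} + (a.(rec X. b.((0\{a} + b.X)\{b} + (a.X + 0\{b} + (X + 0 + b.X)))) + 0\{b} + ((rec X. b.((0\{a} + b.X)\{b} + (a.X + 0\{b} + (X + 0 + b.X)))) + 0 + b.(rec X. b.((0\{a} + b.X)\{b} + (a.X + 0\{b} + (X + 0 + b.X)))))) :: ··a··> t0, ··b··> t0, ··b··> t1
Bisimilarity quotient blocks:
  B0 = {s0, s1}
  B1 = {t0}
  B2 = {t1}
s0 ∈ B0, t0 ∈ B1 → different blocks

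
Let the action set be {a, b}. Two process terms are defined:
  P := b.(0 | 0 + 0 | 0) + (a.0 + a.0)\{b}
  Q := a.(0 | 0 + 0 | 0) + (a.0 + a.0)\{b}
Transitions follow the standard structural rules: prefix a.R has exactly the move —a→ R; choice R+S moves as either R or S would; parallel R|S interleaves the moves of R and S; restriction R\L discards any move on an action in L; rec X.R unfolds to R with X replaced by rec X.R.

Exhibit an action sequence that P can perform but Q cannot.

b

Reachable graph of P (3 states):
  s0 = b.(0 | 0 + 0 | 0) + (a.0 + a.0)\{b} ⊢ —a→ s1, —b→ s2
  s1 = 0\{b} ⊢ deadlocked
  s2 = 0 | 0 + 0 | 0 ⊢ deadlocked
Reachable graph of Q (3 states):
  t0 = a.(0 | 0 + 0 | 0) + (a.0 + a.0)\{b} ⊢ —a→ t1, —a→ t2
  t1 = 0 | 0 + 0 | 0 ⊢ deadlocked
  t2 = 0\{b} ⊢ deadlocked
Run σ = ⟨b⟩ on P: start {s0}
  [1] b ⇒ {s2}
  P completes σ.
Run σ = ⟨b⟩ on Q: start {t0}
  [1] b ⇒ ∅ (Q stuck)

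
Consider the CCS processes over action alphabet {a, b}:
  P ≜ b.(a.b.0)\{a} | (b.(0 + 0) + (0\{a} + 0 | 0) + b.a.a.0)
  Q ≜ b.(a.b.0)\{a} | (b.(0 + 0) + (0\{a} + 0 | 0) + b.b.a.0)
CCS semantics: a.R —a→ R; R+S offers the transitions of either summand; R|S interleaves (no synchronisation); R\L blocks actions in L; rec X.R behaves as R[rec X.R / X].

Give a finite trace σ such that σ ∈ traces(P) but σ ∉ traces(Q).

ba

LTS(P): 10 reachable states
  m0 = b.(a.b.0)\{a} | (b.(0 + 0) + (0\{a} + 0 | 0) + b.a.a.0) | —b→ m1, —b→ m2, —b→ m3
  m1 = (a.b.0)\{a} | (b.(0 + 0) + (0\{a} + 0 | 0) + b.a.a.0) | —b→ m4, —b→ m5
  m2 = b.(a.b.0)\{a} | (0 + 0) | —b→ m4
  m3 = b.(a.b.0)\{a} | a.a.0 | —a→ m6, —b→ m5
  m4 = (a.b.0)\{a} | (0 + 0) | ∅
  m5 = (a.b.0)\{a} | a.a.0 | —a→ m7
  m6 = b.(a.b.0)\{a} | a.0 | —a→ m8, —b→ m7
  m7 = (a.b.0)\{a} | a.0 | —a→ m9
  m8 = b.(a.b.0)\{a} | 0 | —b→ m9
  m9 = (a.b.0)\{a} | 0 | ∅
LTS(Q): 10 reachable states
  n0 = b.(a.b.0)\{a} | (b.(0 + 0) + (0\{a} + 0 | 0) + b.b.a.0) | —b→ n1, —b→ n2, —b→ n3
  n1 = (a.b.0)\{a} | (b.(0 + 0) + (0\{a} + 0 | 0) + b.b.a.0) | —b→ n4, —b→ n5
  n2 = b.(a.b.0)\{a} | (0 + 0) | —b→ n4
  n3 = b.(a.b.0)\{a} | b.a.0 | —b→ n5, —b→ n6
  n4 = (a.b.0)\{a} | (0 + 0) | ∅
  n5 = (a.b.0)\{a} | b.a.0 | —b→ n7
  n6 = b.(a.b.0)\{a} | a.0 | —a→ n8, —b→ n7
  n7 = (a.b.0)\{a} | a.0 | —a→ n9
  n8 = b.(a.b.0)\{a} | 0 | —b→ n9
  n9 = (a.b.0)\{a} | 0 | ∅
Run σ = ⟨ba⟩ on P: start {m0}
  [1] b ⇒ {m1, m2, m3}
  [2] a ⇒ {m6}
  — P admits the full trace.
Run σ = ⟨ba⟩ on Q: start {n0}
  [1] b ⇒ {n1, n2, n3}
  [2] a ⇒ ∅  — Q cannot continue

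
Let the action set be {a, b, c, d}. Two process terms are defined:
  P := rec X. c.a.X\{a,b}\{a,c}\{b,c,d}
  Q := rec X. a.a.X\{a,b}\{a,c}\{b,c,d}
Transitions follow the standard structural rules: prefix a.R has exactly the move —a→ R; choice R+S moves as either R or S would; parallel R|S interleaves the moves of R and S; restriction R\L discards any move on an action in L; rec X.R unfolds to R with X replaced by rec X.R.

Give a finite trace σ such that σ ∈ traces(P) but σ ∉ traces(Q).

c

P's transition system — 3 states:
  u0 = rec X. c.a.X\{a,b}\{a,c}\{b,c,d} | --c--▸ u1
  u1 = a.(rec X. c.a.X\{a,b}\{a,c}\{b,c,d})\{a,b}\{a,c}\{b,c,d} | --a--▸ u2
  u2 = (rec X. c.a.X\{a,b}\{a,c}\{b,c,d})\{a,b}\{a,c}\{b,c,d} | ∅
Q's transition system — 3 states:
  v0 = rec X. a.a.X\{a,b}\{a,c}\{b,c,d} | --a--▸ v1
  v1 = a.(rec X. a.a.X\{a,b}\{a,c}\{b,c,d})\{a,b}\{a,c}\{b,c,d} | --a--▸ v2
  v2 = (rec X. a.a.X\{a,b}\{a,c}\{b,c,d})\{a,b}\{a,c}\{b,c,d} | ∅
Run σ = ⟨c⟩ on P: start {u0}
  [1] c ⇒ {u1}
  P completes σ.
Run σ = ⟨c⟩ on Q: start {v0}
  [1] c ⇒ no successor for Q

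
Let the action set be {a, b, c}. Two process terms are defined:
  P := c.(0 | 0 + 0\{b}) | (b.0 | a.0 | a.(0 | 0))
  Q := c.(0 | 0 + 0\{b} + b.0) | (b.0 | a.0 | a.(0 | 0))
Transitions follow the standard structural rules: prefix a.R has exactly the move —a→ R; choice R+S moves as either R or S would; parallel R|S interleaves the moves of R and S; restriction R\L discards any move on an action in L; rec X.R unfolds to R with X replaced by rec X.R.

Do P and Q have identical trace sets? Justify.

LTS(P): 16 reachable states
  p0 = c.(0 | 0 + 0\{b}) | (b.0 | a.0 | a.(0 | 0)) :: --a--▸ p1, --a--▸ p2, --b--▸ p3, --c--▸ p4
  p1 = c.(0 | 0 + 0\{b}) | (b.0 | 0 | a.(0 | 0)) :: --a--▸ p5, --b--▸ p6, --c--▸ p7
  p2 = c.(0 | 0 + 0\{b}) | (b.0 | a.0 | (0 | 0)) :: --a--▸ p5, --b--▸ p8, --c--▸ p9
  p3 = c.(0 | 0 + 0\{b}) | (0 | a.0 | a.(0 | 0)) :: --a--▸ p6, --a--▸ p8, --c--▸ p10
  p4 = (0 | 0 + 0\{b}) | (b.0 | a.0 | a.(0 | 0)) :: --a--▸ p7, --a--▸ p9, --b--▸ p10
  p5 = c.(0 | 0 + 0\{b}) | (b.0 | 0 | (0 | 0)) :: --b--▸ p11, --c--▸ p12
  p6 = c.(0 | 0 + 0\{b}) | (0 | 0 | a.(0 | 0)) :: --a--▸ p11, --c--▸ p13
  p7 = (0 | 0 + 0\{b}) | (b.0 | 0 | a.(0 | 0)) :: --a--▸ p12, --b--▸ p13
  p8 = c.(0 | 0 + 0\{b}) | (0 | a.0 | (0 | 0)) :: --a--▸ p11, --c--▸ p14
  p9 = (0 | 0 + 0\{b}) | (b.0 | a.0 | (0 | 0)) :: --a--▸ p12, --b--▸ p14
  p10 = (0 | 0 + 0\{b}) | (0 | a.0 | a.(0 | 0)) :: --a--▸ p13, --a--▸ p14
  p11 = c.(0 | 0 + 0\{b}) | (0 | 0 | (0 | 0)) :: --c--▸ p15
  p12 = (0 | 0 + 0\{b}) | (b.0 | 0 | (0 | 0)) :: --b--▸ p15
  p13 = (0 | 0 + 0\{b}) | (0 | 0 | a.(0 | 0)) :: --a--▸ p15
  p14 = (0 | 0 + 0\{b}) | (0 | a.0 | (0 | 0)) :: --a--▸ p15
  p15 = (0 | 0 + 0\{b}) | (0 | 0 | (0 | 0)) :: (no moves)
LTS(Q): 24 reachable states
  q0 = c.(0 | 0 + 0\{b} + b.0) | (b.0 | a.0 | a.(0 | 0)) :: --a--▸ q1, --a--▸ q2, --b--▸ q3, --c--▸ q4
  q1 = c.(0 | 0 + 0\{b} + b.0) | (b.0 | 0 | a.(0 | 0)) :: --a--▸ q5, --b--▸ q6, --c--▸ q7
  q2 = c.(0 | 0 + 0\{b} + b.0) | (b.0 | a.0 | (0 | 0)) :: --a--▸ q5, --b--▸ q8, --c--▸ q9
  q3 = c.(0 | 0 + 0\{b} + b.0) | (0 | a.0 | a.(0 | 0)) :: --a--▸ q6, --a--▸ q8, --c--▸ q10
  q4 = (0 | 0 + 0\{b} + b.0) | (b.0 | a.0 | a.(0 | 0)) :: --a--▸ q7, --a--▸ q9, --b--▸ q10, --b--▸ q11
  q5 = c.(0 | 0 + 0\{b} + b.0) | (b.0 | 0 | (0 | 0)) :: --b--▸ q12, --c--▸ q13
  q6 = c.(0 | 0 + 0\{b} + b.0) | (0 | 0 | a.(0 | 0)) :: --a--▸ q12, --c--▸ q14
  q7 = (0 | 0 + 0\{b} + b.0) | (b.0 | 0 | a.(0 | 0)) :: --a--▸ q13, --b--▸ q14, --b--▸ q15
  q8 = c.(0 | 0 + 0\{b} + b.0) | (0 | a.0 | (0 | 0)) :: --a--▸ q12, --c--▸ q16
  q9 = (0 | 0 + 0\{b} + b.0) | (b.0 | a.0 | (0 | 0)) :: --a--▸ q13, --b--▸ q16, --b--▸ q17
  q10 = (0 | 0 + 0\{b} + b.0) | (0 | a.0 | a.(0 | 0)) :: --a--▸ q14, --a--▸ q16, --b--▸ q18
  q11 = 0 | (b.0 | a.0 | a.(0 | 0)) :: --a--▸ q15, --a--▸ q17, --b--▸ q18
  q12 = c.(0 | 0 + 0\{b} + b.0) | (0 | 0 | (0 | 0)) :: --c--▸ q19
  q13 = (0 | 0 + 0\{b} + b.0) | (b.0 | 0 | (0 | 0)) :: --b--▸ q19, --b--▸ q20
  q14 = (0 | 0 + 0\{b} + b.0) | (0 | 0 | a.(0 | 0)) :: --a--▸ q19, --b--▸ q21
  q15 = 0 | (b.0 | 0 | a.(0 | 0)) :: --a--▸ q20, --b--▸ q21
  q16 = (0 | 0 + 0\{b} + b.0) | (0 | a.0 | (0 | 0)) :: --a--▸ q19, --b--▸ q22
  q17 = 0 | (b.0 | a.0 | (0 | 0)) :: --a--▸ q20, --b--▸ q22
  q18 = 0 | (0 | a.0 | a.(0 | 0)) :: --a--▸ q21, --a--▸ q22
  q19 = (0 | 0 + 0\{b} + b.0) | (0 | 0 | (0 | 0)) :: --b--▸ q23
  q20 = 0 | (b.0 | 0 | (0 | 0)) :: --b--▸ q23
  q21 = 0 | (0 | 0 | a.(0 | 0)) :: --a--▸ q23
  q22 = 0 | (0 | a.0 | (0 | 0)) :: --a--▸ q23
  q23 = 0 | (0 | 0 | (0 | 0)) :: (no moves)
Executing bcb from Q (initial set {q0}):
  step 1 (b): {q3}
  step 2 (c): {q10}
  step 3 (b): {q18}
  ✓ Q
Executing bcb from P (initial set {p0}):
  step 1 (b): {p3}
  step 2 (c): {p10}
  step 3 (b): no successor for P

traces(P) ≠ traces(Q) — witness ⟨bcb⟩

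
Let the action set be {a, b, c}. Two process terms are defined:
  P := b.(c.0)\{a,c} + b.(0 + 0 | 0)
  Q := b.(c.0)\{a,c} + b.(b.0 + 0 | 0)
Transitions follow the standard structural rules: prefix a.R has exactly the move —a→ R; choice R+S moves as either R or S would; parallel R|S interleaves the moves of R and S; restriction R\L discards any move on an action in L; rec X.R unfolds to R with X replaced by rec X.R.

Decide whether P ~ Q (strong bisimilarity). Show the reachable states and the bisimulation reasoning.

not bisimilar

P's transition system — 3 states:
  s0 = b.(c.0)\{a,c} + b.(0 + 0 | 0) | —b→ s1, —b→ s2
  s1 = (c.0)\{a,c} | deadlocked
  s2 = 0 + 0 | 0 | deadlocked
Q's transition system — 4 states:
  t0 = b.(c.0)\{a,c} + b.(b.0 + 0 | 0) | —b→ t1, —b→ t2
  t1 = (c.0)\{a,c} | deadlocked
  t2 = b.0 + 0 | 0 | —b→ t3
  t3 = 0 | deadlocked
Coarsest stable partition (strong bisimilarity classes):
  B0 = {s0, t2}
  B1 = {s1, s2, t1, t3}
  B2 = {t0}
s0 ∈ B0, t0 ∈ B2 → different blocks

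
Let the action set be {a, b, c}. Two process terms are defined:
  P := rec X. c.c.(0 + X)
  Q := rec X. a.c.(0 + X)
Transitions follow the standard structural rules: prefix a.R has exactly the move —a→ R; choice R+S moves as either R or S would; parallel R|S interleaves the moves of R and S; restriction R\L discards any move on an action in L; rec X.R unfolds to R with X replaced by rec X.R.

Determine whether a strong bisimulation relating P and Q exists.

NO

LTS(P): 3 reachable states
  p0 = rec X. c.c.(0 + X) :: -c-> p1
  p1 = c.(0 + (rec X. c.c.(0 + X))) :: -c-> p2
  p2 = 0 + (rec X. c.c.(0 + X)) :: -c-> p1
LTS(Q): 3 reachable states
  q0 = rec X. a.c.(0 + X) :: -a-> q1
  q1 = c.(0 + (rec X. a.c.(0 + X))) :: -c-> q2
  q2 = 0 + (rec X. a.c.(0 + X)) :: -a-> q1
Coarsest stable partition (strong bisimilarity classes):
  B0 = {p0, p1, p2}
  B1 = {q0, q2}
  B2 = {q1}
p0 ∈ B0, q0 ∈ B1 → different blocks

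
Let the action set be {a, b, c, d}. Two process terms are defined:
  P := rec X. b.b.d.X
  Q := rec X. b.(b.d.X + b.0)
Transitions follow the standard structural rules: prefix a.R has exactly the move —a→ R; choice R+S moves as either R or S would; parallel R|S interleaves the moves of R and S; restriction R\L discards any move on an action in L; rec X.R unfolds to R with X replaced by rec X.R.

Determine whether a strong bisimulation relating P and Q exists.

Reachable graph of P (3 states):
  u0 = rec X. b.b.d.X :: —b→ u1
  u1 = b.d.(rec X. b.b.d.X) :: —b→ u2
  u2 = d.(rec X. b.b.d.X) :: —d→ u0
Reachable graph of Q (4 states):
  v0 = rec X. b.(b.d.X + b.0) :: —b→ v1
  v1 = b.d.(rec X. b.(b.d.X + b.0)) + b.0 :: —b→ v2, —b→ v3
  v2 = 0 :: stopped
  v3 = d.(rec X. b.(b.d.X + b.0)) :: —d→ v0
Bisimilarity quotient blocks:
  B0 = {u0}
  B1 = {u1}
  B2 = {u2}
  B3 = {v0}
  B4 = {v1}
  B5 = {v3}
  B6 = {v2}
u0 ∈ B0, v0 ∈ B3 → different blocks

NO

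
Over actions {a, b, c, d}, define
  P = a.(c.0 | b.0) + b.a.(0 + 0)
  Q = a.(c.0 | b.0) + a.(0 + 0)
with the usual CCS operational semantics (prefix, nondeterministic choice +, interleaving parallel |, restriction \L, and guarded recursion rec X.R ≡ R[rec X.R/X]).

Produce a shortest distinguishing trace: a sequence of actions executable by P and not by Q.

P's transition system — 7 states:
  u0 = a.(c.0 | b.0) + b.a.(0 + 0) ⊢ —a→ u1, —b→ u2
  u1 = c.0 | b.0 ⊢ —b→ u3, —c→ u4
  u2 = a.(0 + 0) ⊢ —a→ u5
  u3 = c.0 | 0 ⊢ —c→ u6
  u4 = 0 | b.0 ⊢ —b→ u6
  u5 = 0 + 0 ⊢ deadlocked
  u6 = 0 | 0 ⊢ deadlocked
Q's transition system — 6 states:
  v0 = a.(c.0 | b.0) + a.(0 + 0) ⊢ —a→ v1, —a→ v2
  v1 = 0 + 0 ⊢ deadlocked
  v2 = c.0 | b.0 ⊢ —b→ v3, —c→ v4
  v3 = c.0 | 0 ⊢ —c→ v5
  v4 = 0 | b.0 ⊢ —b→ v5
  v5 = 0 | 0 ⊢ deadlocked
Executing b from P (initial set {u0}):
  step 1 (b): {u2}
  P completes σ.
Executing b from Q (initial set {v0}):
  step 1 (b): ∅  — Q cannot continue

b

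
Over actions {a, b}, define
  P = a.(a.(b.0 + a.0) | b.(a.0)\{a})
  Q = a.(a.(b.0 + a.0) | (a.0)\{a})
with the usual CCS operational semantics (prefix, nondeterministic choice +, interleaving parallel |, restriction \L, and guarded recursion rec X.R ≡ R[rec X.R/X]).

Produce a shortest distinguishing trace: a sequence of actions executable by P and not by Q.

ab

LTS(P): 7 reachable states
  s0 = a.(a.(b.0 + a.0) | b.(a.0)\{a}) has moves =a=> s1
  s1 = a.(b.0 + a.0) | b.(a.0)\{a} has moves =a=> s2, =b=> s3
  s2 = (b.0 + a.0) | b.(a.0)\{a} has moves =a=> s4, =b=> s4, =b=> s5
  s3 = a.(b.0 + a.0) | (a.0)\{a} has moves =a=> s5
  s4 = 0 | b.(a.0)\{a} has moves =b=> s6
  s5 = (b.0 + a.0) | (a.0)\{a} has moves =a=> s6, =b=> s6
  s6 = 0 | (a.0)\{a} has moves (no moves)
LTS(Q): 4 reachable states
  t0 = a.(a.(b.0 + a.0) | (a.0)\{a}) has moves =a=> t1
  t1 = a.(b.0 + a.0) | (a.0)\{a} has moves =a=> t2
  t2 = (b.0 + a.0) | (a.0)\{a} has moves =a=> t3, =b=> t3
  t3 = 0 | (a.0)\{a} has moves (no moves)
Executing ab from P (initial set {s0}):
  after a @ step 1: {s1}
  after b @ step 2: {s3}
  — P admits the full trace.
Executing ab from Q (initial set {t0}):
  after a @ step 1: {t1}
  after b @ step 2: ∅ (Q stuck)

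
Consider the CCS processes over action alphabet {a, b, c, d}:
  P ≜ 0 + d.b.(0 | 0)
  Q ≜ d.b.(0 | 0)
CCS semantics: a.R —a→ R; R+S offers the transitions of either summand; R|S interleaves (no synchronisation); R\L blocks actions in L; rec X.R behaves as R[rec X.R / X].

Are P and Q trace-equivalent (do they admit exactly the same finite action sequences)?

LTS(P): 3 reachable states
  u0 = 0 + d.b.(0 | 0) has moves ··d··> u1
  u1 = b.(0 | 0) has moves ··b··> u2
  u2 = 0 | 0 has moves ∅
LTS(Q): 3 reachable states
  v0 = d.b.(0 | 0) has moves ··d··> v1
  v1 = b.(0 | 0) has moves ··b··> v2
  v2 = 0 | 0 has moves ∅
Bisimilarity quotient blocks:
  B0 = {u0, v0}
  B1 = {u1, v1}
  B2 = {u2, v2}
u0 ∈ B0, v0 ∈ B0 → same block
Bisimilar ⇒ trace-equivalent.

YES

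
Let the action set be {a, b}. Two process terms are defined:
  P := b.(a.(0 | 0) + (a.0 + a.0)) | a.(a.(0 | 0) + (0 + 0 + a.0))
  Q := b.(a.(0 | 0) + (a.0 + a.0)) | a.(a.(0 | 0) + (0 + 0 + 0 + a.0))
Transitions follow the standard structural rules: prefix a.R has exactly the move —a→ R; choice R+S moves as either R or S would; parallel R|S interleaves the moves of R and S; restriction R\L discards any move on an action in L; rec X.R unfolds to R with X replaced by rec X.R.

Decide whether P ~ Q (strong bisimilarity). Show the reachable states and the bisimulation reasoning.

YES

P's transition system — 16 states:
  m0 = b.(a.(0 | 0) + (a.0 + a.0)) | a.(a.(0 | 0) + (0 + 0 + a.0)) has moves —a→ m1, —b→ m2
  m1 = b.(a.(0 | 0) + (a.0 + a.0)) | (a.(0 | 0) + (0 + 0 + a.0)) has moves —a→ m3, —a→ m4, —b→ m5
  m2 = (a.(0 | 0) + (a.0 + a.0)) | a.(a.(0 | 0) + (0 + 0 + a.0)) has moves —a→ m5, —a→ m6, —a→ m7
  m3 = b.(a.(0 | 0) + (a.0 + a.0)) | (0 | 0) has moves —b→ m8
  m4 = b.(a.(0 | 0) + (a.0 + a.0)) | 0 has moves —b→ m9
  m5 = (a.(0 | 0) + (a.0 + a.0)) | (a.(0 | 0) + (0 + 0 + a.0)) has moves —a→ m10, —a→ m11, —a→ m8, —a→ m9
  m6 = 0 | 0 | a.(a.(0 | 0) + (0 + 0 + a.0)) has moves —a→ m11
  m7 = 0 | a.(a.(0 | 0) + (0 + 0 + a.0)) has moves —a→ m10
  m8 = (a.(0 | 0) + (a.0 + a.0)) | (0 | 0) has moves —a→ m12, —a→ m13
  m9 = (a.(0 | 0) + (a.0 + a.0)) | 0 has moves —a→ m14, —a→ m15
  m10 = 0 | (a.(0 | 0) + (0 + 0 + a.0)) has moves —a→ m12, —a→ m14
  m11 = 0 | 0 | (a.(0 | 0) + (0 + 0 + a.0)) has moves —a→ m13, —a→ m15
  m12 = 0 | (0 | 0) has moves (no moves)
  m13 = 0 | 0 | (0 | 0) has moves (no moves)
  m14 = 0 | 0 has moves (no moves)
  m15 = 0 | 0 | 0 has moves (no moves)
Q's transition system — 16 states:
  n0 = b.(a.(0 | 0) + (a.0 + a.0)) | a.(a.(0 | 0) + (0 + 0 + 0 + a.0)) has moves —a→ n1, —b→ n2
  n1 = b.(a.(0 | 0) + (a.0 + a.0)) | (a.(0 | 0) + (0 + 0 + 0 + a.0)) has moves —a→ n3, —a→ n4, —b→ n5
  n2 = (a.(0 | 0) + (a.0 + a.0)) | a.(a.(0 | 0) + (0 + 0 + 0 + a.0)) has moves —a→ n5, —a→ n6, —a→ n7
  n3 = b.(a.(0 | 0) + (a.0 + a.0)) | (0 | 0) has moves —b→ n8
  n4 = b.(a.(0 | 0) + (a.0 + a.0)) | 0 has moves —b→ n9
  n5 = (a.(0 | 0) + (a.0 + a.0)) | (a.(0 | 0) + (0 + 0 + 0 + a.0)) has moves —a→ n10, —a→ n11, —a→ n8, —a→ n9
  n6 = 0 | 0 | a.(a.(0 | 0) + (0 + 0 + 0 + a.0)) has moves —a→ n11
  n7 = 0 | a.(a.(0 | 0) + (0 + 0 + 0 + a.0)) has moves —a→ n10
  n8 = (a.(0 | 0) + (a.0 + a.0)) | (0 | 0) has moves —a→ n12, —a→ n13
  n9 = (a.(0 | 0) + (a.0 + a.0)) | 0 has moves —a→ n14, —a→ n15
  n10 = 0 | (a.(0 | 0) + (0 + 0 + 0 + a.0)) has moves —a→ n12, —a→ n14
  n11 = 0 | 0 | (a.(0 | 0) + (0 + 0 + 0 + a.0)) has moves —a→ n13, —a→ n15
  n12 = 0 | (0 | 0) has moves (no moves)
  n13 = 0 | 0 | (0 | 0) has moves (no moves)
  n14 = 0 | 0 has moves (no moves)
  n15 = 0 | 0 | 0 has moves (no moves)
Coarsest stable partition (strong bisimilarity classes):
  B0 = {m0, n0}
  B1 = {m1, n1}
  B2 = {m3, m4, n3, n4}
  B3 = {m10, m11, m8, m9, n10, n11, n8, n9}
  B4 = {m12, m13, m14, m15, n12, n13, n14, n15}
  B5 = {m5, m6, m7, n5, n6, n7}
  B6 = {m2, n2}
m0 ∈ B0, n0 ∈ B0 → same block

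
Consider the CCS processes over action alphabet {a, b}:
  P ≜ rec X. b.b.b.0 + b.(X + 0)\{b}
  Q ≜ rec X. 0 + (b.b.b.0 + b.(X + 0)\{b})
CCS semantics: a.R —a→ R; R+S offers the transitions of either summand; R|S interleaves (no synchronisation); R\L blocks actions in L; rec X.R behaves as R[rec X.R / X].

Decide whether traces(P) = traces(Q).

LTS(P): 5 reachable states
  p0 = rec X. b.b.b.0 + b.(X + 0)\{b} :: -b-> p1, -b-> p2
  p1 = ((rec X. b.b.b.0 + b.(X + 0)\{b}) + 0)\{b} :: deadlocked
  p2 = b.b.0 :: -b-> p3
  p3 = b.0 :: -b-> p4
  p4 = 0 :: deadlocked
LTS(Q): 5 reachable states
  q0 = rec X. 0 + (b.b.b.0 + b.(X + 0)\{b}) :: -b-> q1, -b-> q2
  q1 = ((rec X. 0 + (b.b.b.0 + b.(X + 0)\{b})) + 0)\{b} :: deadlocked
  q2 = b.b.0 :: -b-> q3
  q3 = b.0 :: -b-> q4
  q4 = 0 :: deadlocked
Bisimilarity quotient blocks:
  B0 = {p0, q0}
  B1 = {p2, q2}
  B2 = {p3, q3}
  B3 = {p1, p4, q1, q4}
p0 ∈ B0, q0 ∈ B0 → same block
Bisimilar ⇒ trace-equivalent.

YES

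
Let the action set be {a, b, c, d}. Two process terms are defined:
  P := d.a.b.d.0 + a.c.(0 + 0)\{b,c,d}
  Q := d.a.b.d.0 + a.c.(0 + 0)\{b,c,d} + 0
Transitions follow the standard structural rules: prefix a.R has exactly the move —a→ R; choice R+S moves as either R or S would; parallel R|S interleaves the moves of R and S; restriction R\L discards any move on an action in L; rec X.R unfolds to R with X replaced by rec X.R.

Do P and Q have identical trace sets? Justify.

YES

P's transition system — 7 states:
  u0 = d.a.b.d.0 + a.c.(0 + 0)\{b,c,d} ⊢ =a=> u1, =d=> u2
  u1 = c.(0 + 0)\{b,c,d} ⊢ =c=> u3
  u2 = a.b.d.0 ⊢ =a=> u4
  u3 = (0 + 0)\{b,c,d} ⊢ (no moves)
  u4 = b.d.0 ⊢ =b=> u5
  u5 = d.0 ⊢ =d=> u6
  u6 = 0 ⊢ (no moves)
Q's transition system — 7 states:
  v0 = d.a.b.d.0 + a.c.(0 + 0)\{b,c,d} + 0 ⊢ =a=> v1, =d=> v2
  v1 = c.(0 + 0)\{b,c,d} ⊢ =c=> v3
  v2 = a.b.d.0 ⊢ =a=> v4
  v3 = (0 + 0)\{b,c,d} ⊢ (no moves)
  v4 = b.d.0 ⊢ =b=> v5
  v5 = d.0 ⊢ =d=> v6
  v6 = 0 ⊢ (no moves)
Partition-refinement fixed point:
  B0 = {u0, v0}
  B1 = {u1, v1}
  B2 = {u3, u6, v3, v6}
  B3 = {u2, v2}
  B4 = {u4, v4}
  B5 = {u5, v5}
u0 ∈ B0, v0 ∈ B0 → same block
Bisimilar ⇒ trace-equivalent.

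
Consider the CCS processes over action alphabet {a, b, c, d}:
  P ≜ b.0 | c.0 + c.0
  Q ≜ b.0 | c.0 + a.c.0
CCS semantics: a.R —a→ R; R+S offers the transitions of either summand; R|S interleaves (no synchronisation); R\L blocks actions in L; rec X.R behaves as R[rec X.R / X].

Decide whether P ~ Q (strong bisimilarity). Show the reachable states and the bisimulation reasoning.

NO

LTS(P): 5 reachable states
  p0 = b.0 | c.0 + c.0 has moves -b-> p1, -c-> p2, -c-> p3
  p1 = 0 | c.0 has moves -c-> p4
  p2 = 0 has moves ·
  p3 = b.0 | 0 has moves -b-> p4
  p4 = 0 | 0 has moves ·
LTS(Q): 6 reachable states
  q0 = b.0 | c.0 + a.c.0 has moves -a-> q1, -b-> q2, -c-> q3
  q1 = c.0 has moves -c-> q4
  q2 = 0 | c.0 has moves -c-> q5
  q3 = b.0 | 0 has moves -b-> q5
  q4 = 0 has moves ·
  q5 = 0 | 0 has moves ·
Bisimilarity quotient blocks:
  B0 = {p0}
  B1 = {p1, q1, q2}
  B2 = {p2, p4, q4, q5}
  B3 = {p3, q3}
  B4 = {q0}
p0 ∈ B0, q0 ∈ B4 → different blocks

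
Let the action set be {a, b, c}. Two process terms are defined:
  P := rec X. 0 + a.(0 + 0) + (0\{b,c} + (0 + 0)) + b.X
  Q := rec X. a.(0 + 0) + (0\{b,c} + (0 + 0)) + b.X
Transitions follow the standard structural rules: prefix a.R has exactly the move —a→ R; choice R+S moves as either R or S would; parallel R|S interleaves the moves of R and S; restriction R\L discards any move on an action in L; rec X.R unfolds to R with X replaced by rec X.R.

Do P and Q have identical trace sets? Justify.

traces(P) = traces(Q)

LTS(P): 2 reachable states
  m0 = rec X. 0 + a.(0 + 0) + (0\{b,c} + (0 + 0)) + b.X | —a→ m1, —b→ m0
  m1 = 0 + 0 | deadlocked
LTS(Q): 2 reachable states
  n0 = rec X. a.(0 + 0) + (0\{b,c} + (0 + 0)) + b.X | —a→ n1, —b→ n0
  n1 = 0 + 0 | deadlocked
Coarsest stable partition (strong bisimilarity classes):
  B0 = {m0, n0}
  B1 = {m1, n1}
m0 ∈ B0, n0 ∈ B0 → same block
Bisimilar ⇒ trace-equivalent.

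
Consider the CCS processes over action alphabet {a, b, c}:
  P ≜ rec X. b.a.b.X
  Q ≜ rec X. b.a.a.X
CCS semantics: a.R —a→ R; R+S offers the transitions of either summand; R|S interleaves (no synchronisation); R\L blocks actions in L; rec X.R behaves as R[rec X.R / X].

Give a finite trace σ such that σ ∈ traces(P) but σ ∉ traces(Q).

Reachable graph of P (3 states):
  s0 = rec X. b.a.b.X :: ··b··> s1
  s1 = a.b.(rec X. b.a.b.X) :: ··a··> s2
  s2 = b.(rec X. b.a.b.X) :: ··b··> s0
Reachable graph of Q (3 states):
  t0 = rec X. b.a.a.X :: ··b··> t1
  t1 = a.a.(rec X. b.a.a.X) :: ··a··> t2
  t2 = a.(rec X. b.a.a.X) :: ··a··> t0
Executing bab from P (initial set {s0}):
  step 1 (b): {s1}
  step 2 (a): {s2}
  step 3 (b): {s0}
  P completes σ.
Executing bab from Q (initial set {t0}):
  step 1 (b): {t1}
  step 2 (a): {t2}
  step 3 (b): ∅  — Q cannot continue

bab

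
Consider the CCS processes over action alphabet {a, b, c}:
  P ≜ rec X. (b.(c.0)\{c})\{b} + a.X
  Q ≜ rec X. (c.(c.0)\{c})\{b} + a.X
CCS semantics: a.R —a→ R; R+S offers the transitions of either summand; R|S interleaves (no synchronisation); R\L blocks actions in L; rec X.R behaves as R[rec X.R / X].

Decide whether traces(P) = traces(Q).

P's transition system — 1 states:
  s0 = rec X. (b.(c.0)\{c})\{b} + a.X ⊢ —a→ s0
Q's transition system — 2 states:
  t0 = rec X. (c.(c.0)\{c})\{b} + a.X ⊢ —a→ t0, —c→ t1
  t1 = (c.0)\{c}\{b} ⊢ ·
Executing c from Q (initial set {t0}):
  [1] c ⇒ {t1}
  — Q admits the full trace.
Executing c from P (initial set {s0}):
  [1] c ⇒ ∅ (P stuck)

NO — witness ⟨c⟩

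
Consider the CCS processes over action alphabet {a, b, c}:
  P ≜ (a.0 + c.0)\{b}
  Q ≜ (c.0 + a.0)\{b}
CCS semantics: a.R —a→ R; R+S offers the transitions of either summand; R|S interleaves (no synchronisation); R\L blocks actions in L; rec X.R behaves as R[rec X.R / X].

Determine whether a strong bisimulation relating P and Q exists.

LTS(P): 2 reachable states
  u0 = (a.0 + c.0)\{b} → =a=> u1, =c=> u1
  u1 = 0\{b} → stopped
LTS(Q): 2 reachable states
  v0 = (c.0 + a.0)\{b} → =a=> v1, =c=> v1
  v1 = 0\{b} → stopped
Coarsest stable partition (strong bisimilarity classes):
  B0 = {u0, v0}
  B1 = {u1, v1}
u0 ∈ B0, v0 ∈ B0 → same block

bisimilar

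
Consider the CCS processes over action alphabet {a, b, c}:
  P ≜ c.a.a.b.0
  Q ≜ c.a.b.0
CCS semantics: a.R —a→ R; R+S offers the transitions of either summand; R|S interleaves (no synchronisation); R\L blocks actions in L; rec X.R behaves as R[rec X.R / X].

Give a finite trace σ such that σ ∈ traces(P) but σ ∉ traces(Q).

Reachable graph of P (5 states):
  s0 = c.a.a.b.0 :: —c→ s1
  s1 = a.a.b.0 :: —a→ s2
  s2 = a.b.0 :: —a→ s3
  s3 = b.0 :: —b→ s4
  s4 = 0 :: deadlocked
Reachable graph of Q (4 states):
  t0 = c.a.b.0 :: —c→ t1
  t1 = a.b.0 :: —a→ t2
  t2 = b.0 :: —b→ t3
  t3 = 0 :: deadlocked
Run σ = ⟨caa⟩ on P: start {s0}
  step 1 (c): {s1}
  step 2 (a): {s2}
  step 3 (a): {s3}
  — P admits the full trace.
Run σ = ⟨caa⟩ on Q: start {t0}
  step 1 (c): {t1}
  step 2 (a): {t2}
  step 3 (a): ∅  — Q cannot continue

caa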